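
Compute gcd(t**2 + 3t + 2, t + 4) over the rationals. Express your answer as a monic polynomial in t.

1

By polynomial division,
  t**2 + 3t + 2 = (t - 1)(t + 4) + (6)
  t + 4 = ((1/6)t + 2/3)(6) + (0)
The last nonzero remainder is the constant 6, so the polynomials are coprime and gcd = 1.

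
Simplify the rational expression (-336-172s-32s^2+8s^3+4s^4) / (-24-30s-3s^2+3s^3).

By polynomial division,
  4s^4+8s^3-32s^2-172s-336 = ((4/3)s+4)(3s^3-3s^2-30s-24) + (20s^2-20s-240)
  3s^3-3s^2-30s-24 = ((3/20)s)(20s^2-20s-240) + (6s-24)
  20s^2-20s-240 = ((10/3)s+10)(6s-24) + (0)
Last nonzero remainder: 6s-24. Dividing through by 6 gives the monic gcd s-4.
Cancel s-4 from numerator and denominator to get the reduced form.

(84+64s+24s^2+4s^3)/(6+9s+3s^2)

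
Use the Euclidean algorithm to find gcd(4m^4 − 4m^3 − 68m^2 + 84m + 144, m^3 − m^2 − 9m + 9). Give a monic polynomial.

m − 3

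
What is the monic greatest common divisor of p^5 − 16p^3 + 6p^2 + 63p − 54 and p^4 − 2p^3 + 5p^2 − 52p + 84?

p^2 − 5p + 6

Apply the Euclidean algorithm:
  p^5 − 16p^3 + 6p^2 + 63p − 54 = (p + 2)(p^4 − 2p^3 + 5p^2 − 52p + 84) + (−17p^3 + 48p^2 + 83p − 222)
  p^4 − 2p^3 + 5p^2 − 52p + 84 = (−(1/17)p − 14/289)(−17p^3 + 48p^2 + 83p − 222) + ((3528/289)p^2 − (17640/289)p + 21168/289)
  −17p^3 + 48p^2 + 83p − 222 = (−(4913/3528)p − 10693/3528)((3528/289)p^2 − (17640/289)p + 21168/289) + (0)
Last nonzero remainder: (3528/289)p^2 − (17640/289)p + 21168/289. Dividing through by 3528/289 gives the monic gcd p^2 − 5p + 6.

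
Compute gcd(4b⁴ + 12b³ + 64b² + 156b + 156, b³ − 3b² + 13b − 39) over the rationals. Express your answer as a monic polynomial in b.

b² + 13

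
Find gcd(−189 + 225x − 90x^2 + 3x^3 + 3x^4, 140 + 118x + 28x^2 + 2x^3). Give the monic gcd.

7 + x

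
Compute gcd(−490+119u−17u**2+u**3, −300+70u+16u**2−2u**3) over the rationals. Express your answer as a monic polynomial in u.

−10+u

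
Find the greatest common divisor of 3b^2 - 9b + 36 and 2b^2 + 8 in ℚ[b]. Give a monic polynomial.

1

Apply the Euclidean algorithm:
  3b^2 - 9b + 36 = (3/2)(2b^2 + 8) + (-9b + 24)
  2b^2 + 8 = (-(2/9)b - 16/27)(-9b + 24) + (200/9)
  -9b + 24 = (-(81/200)b + 27/25)(200/9) + (0)
The last nonzero remainder is the constant 200/9, so the polynomials are coprime and gcd = 1.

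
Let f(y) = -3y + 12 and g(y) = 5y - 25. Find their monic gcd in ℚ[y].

Repeated division with remainder:
  -3y + 12 = (-3/5)(5y - 25) + (-3)
  5y - 25 = (-(5/3)y + 25/3)(-3) + (0)
The last nonzero remainder is the constant -3, so the polynomials are coprime and gcd = 1.

1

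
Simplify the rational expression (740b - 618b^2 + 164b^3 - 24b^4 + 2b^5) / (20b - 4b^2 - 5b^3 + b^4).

Repeated division with remainder:
  2b^5 - 24b^4 + 164b^3 - 618b^2 + 740b = (2b - 14)(b^4 - 5b^3 - 4b^2 + 20b) + (102b^3 - 714b^2 + 1020b)
  b^4 - 5b^3 - 4b^2 + 20b = ((1/102)b + 1/51)(102b^3 - 714b^2 + 1020b) + (0)
Last nonzero remainder: 102b^3 - 714b^2 + 1020b. Dividing through by 102 gives the monic gcd b^3 - 7b^2 + 10b.
Cancel b^3 - 7b^2 + 10b from numerator and denominator to get the reduced form.

(74 - 10b + 2b^2)/(2 + b)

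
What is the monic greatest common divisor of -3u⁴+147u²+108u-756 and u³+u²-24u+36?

u²+4u-12

Apply the Euclidean algorithm:
  -3u⁴+147u²+108u-756 = (-3u+3)(u³+u²-24u+36) + (72u²+288u-864)
  u³+u²-24u+36 = ((1/72)u-1/24)(72u²+288u-864) + (0)
Last nonzero remainder: 72u²+288u-864. Dividing through by 72 gives the monic gcd u²+4u-12.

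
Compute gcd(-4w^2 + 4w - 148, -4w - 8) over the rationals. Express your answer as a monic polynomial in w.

1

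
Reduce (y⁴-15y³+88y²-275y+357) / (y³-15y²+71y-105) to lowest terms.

By polynomial division,
  y⁴-15y³+88y²-275y+357 = (y)(y³-15y²+71y-105) + (17y²-170y+357)
  y³-15y²+71y-105 = ((1/17)y-5/17)(17y²-170y+357) + (0)
Last nonzero remainder: 17y²-170y+357. Dividing through by 17 gives the monic gcd y²-10y+21.
Cancel y²-10y+21 from numerator and denominator to get the reduced form.

(y²-5y+17)/(y-5)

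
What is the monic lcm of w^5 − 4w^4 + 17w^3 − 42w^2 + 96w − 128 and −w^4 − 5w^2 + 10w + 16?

w^6 − 3w^5 + 13w^4 − 25w^3 + 54w^2 − 32w − 128

Euclidean algorithm in ℚ[w]:
  w^5 − 4w^4 + 17w^3 − 42w^2 + 96w − 128 = (−w + 4)(−w^4 − 5w^2 + 10w + 16) + (12w^3 − 12w^2 + 72w − 192)
  −w^4 − 5w^2 + 10w + 16 = (−(1/12)w − 1/12)(12w^3 − 12w^2 + 72w − 192) + (0)
Last nonzero remainder: 12w^3 − 12w^2 + 72w − 192. Dividing through by 12 gives the monic gcd w^3 − w^2 + 6w − 16.
Then lcm(f, g) = f·g / gcd(f, g); expanding and making the result monic gives the answer.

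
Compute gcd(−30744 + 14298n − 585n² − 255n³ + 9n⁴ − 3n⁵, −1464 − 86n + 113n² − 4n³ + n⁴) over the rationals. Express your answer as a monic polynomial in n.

−488 + 134n − 7n² + n³

By polynomial division,
  −3n⁵ + 9n⁴ − 255n³ − 585n² + 14298n − 30744 = (−3n − 3)(n⁴ − 4n³ + 113n² − 86n − 1464) + (72n³ − 504n² + 9648n − 35136)
  n⁴ − 4n³ + 113n² − 86n − 1464 = ((1/72)n + 1/24)(72n³ − 504n² + 9648n − 35136) + (0)
Last nonzero remainder: 72n³ − 504n² + 9648n − 35136. Dividing through by 72 gives the monic gcd n³ − 7n² + 134n − 488.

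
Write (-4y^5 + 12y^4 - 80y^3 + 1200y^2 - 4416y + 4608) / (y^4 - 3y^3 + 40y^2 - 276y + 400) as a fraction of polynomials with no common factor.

(-4y^3 - 12y^2 - 120y + 576)/(y^2 + 3y + 50)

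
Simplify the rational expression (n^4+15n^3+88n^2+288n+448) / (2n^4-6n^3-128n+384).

(n^2+11n+28)/(2n^2-14n+24)

By polynomial division,
  n^4+15n^3+88n^2+288n+448 = (1/2)(2n^4-6n^3-128n+384) + (18n^3+88n^2+352n+256)
  2n^4-6n^3-128n+384 = ((1/9)n-71/81)(18n^3+88n^2+352n+256) + ((3080/81)n^2+(12320/81)n+49280/81)
  18n^3+88n^2+352n+256 = ((729/1540)n+162/385)((3080/81)n^2+(12320/81)n+49280/81) + (0)
Last nonzero remainder: (3080/81)n^2+(12320/81)n+49280/81. Dividing through by 3080/81 gives the monic gcd n^2+4n+16.
Cancel n^2+4n+16 from numerator and denominator to get the reduced form.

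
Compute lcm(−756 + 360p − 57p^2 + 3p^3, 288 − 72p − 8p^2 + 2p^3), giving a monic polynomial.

6048 − 3384p + 444p^2 + 58p^3 − 17p^4 + p^5

Euclidean algorithm in ℚ[p]:
  3p^3 − 57p^2 + 360p − 756 = (3/2)(2p^3 − 8p^2 − 72p + 288) + (−45p^2 + 468p − 1188)
  2p^3 − 8p^2 − 72p + 288 = (−(2/45)p − 64/225)(−45p^2 + 468p − 1188) + ((208/25)p − 1248/25)
  −45p^2 + 468p − 1188 = (−(1125/208)p + 2475/104)((208/25)p − 1248/25) + (0)
Last nonzero remainder: (208/25)p − 1248/25. Dividing through by 208/25 gives the monic gcd p − 6.
Then lcm(f, g) = f·g / gcd(f, g); expanding and making the result monic gives the answer.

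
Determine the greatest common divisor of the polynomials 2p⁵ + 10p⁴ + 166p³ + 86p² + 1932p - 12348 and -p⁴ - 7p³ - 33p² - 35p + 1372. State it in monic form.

By polynomial division,
  2p⁵ + 10p⁴ + 166p³ + 86p² + 1932p - 12348 = (-2p + 4)(-p⁴ - 7p³ - 33p² - 35p + 1372) + (128p³ + 148p² + 4816p - 17836)
  -p⁴ - 7p³ - 33p² - 35p + 1372 = (-(1/128)p - 187/4096)(128p³ + 148p² + 4816p - 17836) + ((11655/1024)p² + (11655/256)p + 571095/1024)
  128p³ + 148p² + 4816p - 17836 = ((131072/11655)p - 53248/1665)((11655/1024)p² + (11655/256)p + 571095/1024) + (0)
Last nonzero remainder: (11655/1024)p² + (11655/256)p + 571095/1024. Dividing through by 11655/1024 gives the monic gcd p² + 4p + 49.

p² + 4p + 49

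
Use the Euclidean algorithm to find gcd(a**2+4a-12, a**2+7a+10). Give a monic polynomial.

1

By polynomial division,
  a**2+4a-12 = (a**2+7a+10) + (-3a-22)
  a**2+7a+10 = (-(1/3)a+1/9)(-3a-22) + (112/9)
  -3a-22 = (-(27/112)a-99/56)(112/9) + (0)
The last nonzero remainder is the constant 112/9, so the polynomials are coprime and gcd = 1.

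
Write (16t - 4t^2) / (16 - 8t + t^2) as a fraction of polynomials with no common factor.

(-4t)/(-4 + t)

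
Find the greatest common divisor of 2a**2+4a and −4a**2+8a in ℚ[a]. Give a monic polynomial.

a

Euclidean algorithm in ℚ[a]:
  2a**2+4a = (−1/2)(−4a**2+8a) + (8a)
  −4a**2+8a = (−(1/2)a+1)(8a) + (0)
Last nonzero remainder: 8a. Dividing through by 8 gives the monic gcd a.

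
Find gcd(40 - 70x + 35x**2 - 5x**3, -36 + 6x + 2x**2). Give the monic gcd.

By polynomial division,
  -5x**3 + 35x**2 - 70x + 40 = (-(5/2)x + 25)(2x**2 + 6x - 36) + (-310x + 940)
  2x**2 + 6x - 36 = (-(1/155)x - 187/4805)(-310x + 940) + (560/961)
  -310x + 940 = (-(29791/56)x + 45167/28)(560/961) + (0)
The last nonzero remainder is the constant 560/961, so the polynomials are coprime and gcd = 1.

1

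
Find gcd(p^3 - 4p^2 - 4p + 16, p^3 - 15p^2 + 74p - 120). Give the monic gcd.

p - 4

By polynomial division,
  p^3 - 4p^2 - 4p + 16 = (p^3 - 15p^2 + 74p - 120) + (11p^2 - 78p + 136)
  p^3 - 15p^2 + 74p - 120 = ((1/11)p - 87/121)(11p^2 - 78p + 136) + ((672/121)p - 2688/121)
  11p^2 - 78p + 136 = ((1331/672)p - 2057/336)((672/121)p - 2688/121) + (0)
Last nonzero remainder: (672/121)p - 2688/121. Dividing through by 672/121 gives the monic gcd p - 4.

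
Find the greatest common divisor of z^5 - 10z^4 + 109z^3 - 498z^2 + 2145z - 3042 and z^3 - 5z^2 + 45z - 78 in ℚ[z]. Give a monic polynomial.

z^3 - 5z^2 + 45z - 78

By polynomial division,
  z^5 - 10z^4 + 109z^3 - 498z^2 + 2145z - 3042 = (z^2 - 5z + 39)(z^3 - 5z^2 + 45z - 78) + (0)
The last nonzero remainder z^3 - 5z^2 + 45z - 78 is already monic.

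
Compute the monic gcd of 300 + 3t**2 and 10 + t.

1

By polynomial division,
  3t**2 + 300 = (3t − 30)(t + 10) + (600)
  t + 10 = ((1/600)t + 1/60)(600) + (0)
The last nonzero remainder is the constant 600, so the polynomials are coprime and gcd = 1.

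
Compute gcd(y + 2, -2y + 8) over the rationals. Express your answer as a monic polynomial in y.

1

By polynomial division,
  y + 2 = (-1/2)(-2y + 8) + (6)
  -2y + 8 = (-(1/3)y + 4/3)(6) + (0)
The last nonzero remainder is the constant 6, so the polynomials are coprime and gcd = 1.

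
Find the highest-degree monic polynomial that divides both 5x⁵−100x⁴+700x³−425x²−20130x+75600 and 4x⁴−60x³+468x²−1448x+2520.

Repeated division with remainder:
  5x⁵−100x⁴+700x³−425x²−20130x+75600 = ((5/4)x−25/4)(4x⁴−60x³+468x²−1448x+2520) + (−260x³+4310x²−32330x+91350)
  4x⁴−60x³+468x²−1448x+2520 = (−(1/65)x−41/1690)(−260x³+4310x²−32330x+91350) + ((12705/169)x²−(139755/169)x+800415/169)
  −260x³+4310x²−32330x+91350 = (−(8788/2541)x+49010/2541)((12705/169)x²−(139755/169)x+800415/169) + (0)
Last nonzero remainder: (12705/169)x²−(139755/169)x+800415/169. Dividing through by 12705/169 gives the monic gcd x²−11x+63.

x²−11x+63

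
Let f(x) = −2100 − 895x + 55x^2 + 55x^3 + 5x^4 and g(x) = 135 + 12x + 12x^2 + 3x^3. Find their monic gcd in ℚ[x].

Apply the Euclidean algorithm:
  5x^4 + 55x^3 + 55x^2 − 895x − 2100 = ((5/3)x + 35/3)(3x^3 + 12x^2 + 12x + 135) + (−105x^2 − 1260x − 3675)
  3x^3 + 12x^2 + 12x + 135 = (−(1/35)x + 8/35)(−105x^2 − 1260x − 3675) + (195x + 975)
  −105x^2 − 1260x − 3675 = (−(7/13)x − 49/13)(195x + 975) + (0)
Last nonzero remainder: 195x + 975. Dividing through by 195 gives the monic gcd x + 5.

5 + x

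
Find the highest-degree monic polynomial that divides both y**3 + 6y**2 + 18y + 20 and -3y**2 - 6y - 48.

Apply the Euclidean algorithm:
  y**3 + 6y**2 + 18y + 20 = (-(1/3)y - 4/3)(-3y**2 - 6y - 48) + (-6y - 44)
  -3y**2 - 6y - 48 = ((1/2)y - 8/3)(-6y - 44) + (-496/3)
  -6y - 44 = ((9/248)y + 33/124)(-496/3) + (0)
The last nonzero remainder is the constant -496/3, so the polynomials are coprime and gcd = 1.

1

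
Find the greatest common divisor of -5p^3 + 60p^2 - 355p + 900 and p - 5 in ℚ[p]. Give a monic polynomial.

p - 5

Repeated division with remainder:
  -5p^3 + 60p^2 - 355p + 900 = (-5p^2 + 35p - 180)(p - 5) + (0)
The last nonzero remainder p - 5 is already monic.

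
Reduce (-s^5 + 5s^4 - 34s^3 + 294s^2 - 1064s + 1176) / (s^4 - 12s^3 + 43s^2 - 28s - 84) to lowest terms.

Euclidean algorithm in ℚ[s]:
  -s^5 + 5s^4 - 34s^3 + 294s^2 - 1064s + 1176 = (-s - 7)(s^4 - 12s^3 + 43s^2 - 28s - 84) + (-75s^3 + 567s^2 - 1344s + 588)
  s^4 - 12s^3 + 43s^2 - 28s - 84 = (-(1/75)s + 37/625)(-75s^3 + 567s^2 - 1344s + 588) + (-(5304/625)s^2 + (37128/625)s - 74256/625)
  -75s^3 + 567s^2 - 1344s + 588 = ((15625/1768)s - 4375/884)(-(5304/625)s^2 + (37128/625)s - 74256/625) + (0)
Last nonzero remainder: -(5304/625)s^2 + (37128/625)s - 74256/625. Dividing through by -5304/625 gives the monic gcd s^2 - 7s + 14.
Cancel s^2 - 7s + 14 from numerator and denominator to get the reduced form.

(-s^3 - 2s^2 - 34s + 84)/(s^2 - 5s - 6)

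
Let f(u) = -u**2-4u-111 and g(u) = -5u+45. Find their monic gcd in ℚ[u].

By polynomial division,
  -u**2-4u-111 = ((1/5)u+13/5)(-5u+45) + (-228)
  -5u+45 = ((5/228)u-15/76)(-228) + (0)
The last nonzero remainder is the constant -228, so the polynomials are coprime and gcd = 1.

1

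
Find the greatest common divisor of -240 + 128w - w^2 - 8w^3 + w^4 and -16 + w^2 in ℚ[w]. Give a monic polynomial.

By polynomial division,
  w^4 - 8w^3 - w^2 + 128w - 240 = (w^2 - 8w + 15)(w^2 - 16) + (0)
The last nonzero remainder w^2 - 16 is already monic.

-16 + w^2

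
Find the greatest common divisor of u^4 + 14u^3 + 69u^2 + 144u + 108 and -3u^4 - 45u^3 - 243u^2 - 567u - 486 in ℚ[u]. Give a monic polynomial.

Euclidean algorithm in ℚ[u]:
  u^4 + 14u^3 + 69u^2 + 144u + 108 = (-1/3)(-3u^4 - 45u^3 - 243u^2 - 567u - 486) + (-u^3 - 12u^2 - 45u - 54)
  -3u^4 - 45u^3 - 243u^2 - 567u - 486 = (3u + 9)(-u^3 - 12u^2 - 45u - 54) + (0)
Last nonzero remainder: -u^3 - 12u^2 - 45u - 54. Dividing through by -1 gives the monic gcd u^3 + 12u^2 + 45u + 54.

u^3 + 12u^2 + 45u + 54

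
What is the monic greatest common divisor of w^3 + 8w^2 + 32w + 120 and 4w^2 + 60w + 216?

Repeated division with remainder:
  w^3 + 8w^2 + 32w + 120 = ((1/4)w − 7/4)(4w^2 + 60w + 216) + (83w + 498)
  4w^2 + 60w + 216 = ((4/83)w + 36/83)(83w + 498) + (0)
Last nonzero remainder: 83w + 498. Dividing through by 83 gives the monic gcd w + 6.

w + 6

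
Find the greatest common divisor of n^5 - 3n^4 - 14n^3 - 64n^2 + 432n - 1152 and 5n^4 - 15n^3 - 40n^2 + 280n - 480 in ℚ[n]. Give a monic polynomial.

Euclidean algorithm in ℚ[n]:
  n^5 - 3n^4 - 14n^3 - 64n^2 + 432n - 1152 = ((1/5)n)(5n^4 - 15n^3 - 40n^2 + 280n - 480) + (-6n^3 - 120n^2 + 528n - 1152)
  5n^4 - 15n^3 - 40n^2 + 280n - 480 = (-(5/6)n + 115/6)(-6n^3 - 120n^2 + 528n - 1152) + (2700n^2 - 10800n + 21600)
  -6n^3 - 120n^2 + 528n - 1152 = (-(1/450)n - 4/75)(2700n^2 - 10800n + 21600) + (0)
Last nonzero remainder: 2700n^2 - 10800n + 21600. Dividing through by 2700 gives the monic gcd n^2 - 4n + 8.

n^2 - 4n + 8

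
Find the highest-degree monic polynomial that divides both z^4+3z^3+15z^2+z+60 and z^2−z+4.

z^2−z+4

Apply the Euclidean algorithm:
  z^4+3z^3+15z^2+z+60 = (z^2+4z+15)(z^2−z+4) + (0)
The last nonzero remainder z^2−z+4 is already monic.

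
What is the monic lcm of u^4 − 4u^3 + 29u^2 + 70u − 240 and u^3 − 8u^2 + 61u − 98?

u^6 − 10u^5 + 102u^4 − 300u^3 + 761u^2 + 4870u − 11760

Repeated division with remainder:
  u^4 − 4u^3 + 29u^2 + 70u − 240 = (u + 4)(u^3 − 8u^2 + 61u − 98) + (−76u + 152)
  u^3 − 8u^2 + 61u − 98 = (−(1/76)u^2 + (3/38)u − 49/76)(−76u + 152) + (0)
Last nonzero remainder: −76u + 152. Dividing through by −76 gives the monic gcd u − 2.
Then lcm(f, g) = f·g / gcd(f, g); expanding and making the result monic gives the answer.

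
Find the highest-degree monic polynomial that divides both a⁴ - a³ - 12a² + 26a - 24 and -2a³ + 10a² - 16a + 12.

Repeated division with remainder:
  a⁴ - a³ - 12a² + 26a - 24 = (-(1/2)a - 2)(-2a³ + 10a² - 16a + 12) + (0)
Last nonzero remainder: -2a³ + 10a² - 16a + 12. Dividing through by -2 gives the monic gcd a³ - 5a² + 8a - 6.

a³ - 5a² + 8a - 6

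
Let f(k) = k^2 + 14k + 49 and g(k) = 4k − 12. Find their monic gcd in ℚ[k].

1

Repeated division with remainder:
  k^2 + 14k + 49 = ((1/4)k + 17/4)(4k − 12) + (100)
  4k − 12 = ((1/25)k − 3/25)(100) + (0)
The last nonzero remainder is the constant 100, so the polynomials are coprime and gcd = 1.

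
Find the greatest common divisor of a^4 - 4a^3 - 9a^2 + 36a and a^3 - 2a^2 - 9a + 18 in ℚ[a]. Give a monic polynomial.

Euclidean algorithm in ℚ[a]:
  a^4 - 4a^3 - 9a^2 + 36a = (a - 2)(a^3 - 2a^2 - 9a + 18) + (-4a^2 + 36)
  a^3 - 2a^2 - 9a + 18 = (-(1/4)a + 1/2)(-4a^2 + 36) + (0)
Last nonzero remainder: -4a^2 + 36. Dividing through by -4 gives the monic gcd a^2 - 9.

a^2 - 9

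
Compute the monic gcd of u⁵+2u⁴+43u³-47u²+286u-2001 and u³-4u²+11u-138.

Apply the Euclidean algorithm:
  u⁵+2u⁴+43u³-47u²+286u-2001 = (u²+6u+56)(u³-4u²+11u-138) + (249u²+498u+5727)
  u³-4u²+11u-138 = ((1/249)u-2/83)(249u²+498u+5727) + (0)
Last nonzero remainder: 249u²+498u+5727. Dividing through by 249 gives the monic gcd u²+2u+23.

u²+2u+23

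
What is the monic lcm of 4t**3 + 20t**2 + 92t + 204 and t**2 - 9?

t**4 + 2t**3 + 8t**2 - 18t - 153

Repeated division with remainder:
  4t**3 + 20t**2 + 92t + 204 = (4t + 20)(t**2 - 9) + (128t + 384)
  t**2 - 9 = ((1/128)t - 3/128)(128t + 384) + (0)
Last nonzero remainder: 128t + 384. Dividing through by 128 gives the monic gcd t + 3.
Then lcm(f, g) = f·g / gcd(f, g); expanding and making the result monic gives the answer.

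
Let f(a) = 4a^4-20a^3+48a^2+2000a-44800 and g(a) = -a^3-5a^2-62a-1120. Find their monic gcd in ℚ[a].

a^3+5a^2+62a+1120

Repeated division with remainder:
  4a^4-20a^3+48a^2+2000a-44800 = (-4a+40)(-a^3-5a^2-62a-1120) + (0)
Last nonzero remainder: -a^3-5a^2-62a-1120. Dividing through by -1 gives the monic gcd a^3+5a^2+62a+1120.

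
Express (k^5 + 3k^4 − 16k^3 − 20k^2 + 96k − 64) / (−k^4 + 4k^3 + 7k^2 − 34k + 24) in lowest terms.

Apply the Euclidean algorithm:
  k^5 + 3k^4 − 16k^3 − 20k^2 + 96k − 64 = (−k − 7)(−k^4 + 4k^3 + 7k^2 − 34k + 24) + (19k^3 − 5k^2 − 118k + 104)
  −k^4 + 4k^3 + 7k^2 − 34k + 24 = (−(1/19)k + 71/361)(19k^3 − 5k^2 − 118k + 104) + ((640/361)k^2 − (1920/361)k + 1280/361)
  19k^3 − 5k^2 − 118k + 104 = ((6859/640)k + 4693/160)((640/361)k^2 − (1920/361)k + 1280/361) + (0)
Last nonzero remainder: (640/361)k^2 − (1920/361)k + 1280/361. Dividing through by 640/361 gives the monic gcd k^2 − 3k + 2.
Cancel k^2 − 3k + 2 from numerator and denominator to get the reduced form.

(−k^3 − 6k^2 + 32)/(k^2 − k − 12)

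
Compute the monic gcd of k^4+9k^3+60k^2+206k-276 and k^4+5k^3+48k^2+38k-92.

k^3+3k^2+42k-46

Euclidean algorithm in ℚ[k]:
  k^4+9k^3+60k^2+206k-276 = (k^4+5k^3+48k^2+38k-92) + (4k^3+12k^2+168k-184)
  k^4+5k^3+48k^2+38k-92 = ((1/4)k+1/2)(4k^3+12k^2+168k-184) + (0)
Last nonzero remainder: 4k^3+12k^2+168k-184. Dividing through by 4 gives the monic gcd k^3+3k^2+42k-46.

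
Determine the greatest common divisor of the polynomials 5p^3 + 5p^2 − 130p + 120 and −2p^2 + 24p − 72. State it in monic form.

Repeated division with remainder:
  5p^3 + 5p^2 − 130p + 120 = (−(5/2)p − 65/2)(−2p^2 + 24p − 72) + (470p − 2220)
  −2p^2 + 24p − 72 = (−(1/235)p + 342/11045)(470p − 2220) + (−7200/2209)
  470p − 2220 = (−(103823/720)p + 81733/120)(−7200/2209) + (0)
The last nonzero remainder is the constant −7200/2209, so the polynomials are coprime and gcd = 1.

1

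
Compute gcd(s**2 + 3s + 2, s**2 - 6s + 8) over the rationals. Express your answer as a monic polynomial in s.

1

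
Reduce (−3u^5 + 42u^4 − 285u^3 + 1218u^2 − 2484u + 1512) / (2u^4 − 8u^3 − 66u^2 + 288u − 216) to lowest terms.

By polynomial division,
  −3u^5 + 42u^4 − 285u^3 + 1218u^2 − 2484u + 1512 = (−(3/2)u + 15)(2u^4 − 8u^3 − 66u^2 + 288u − 216) + (−264u^3 + 2640u^2 − 7128u + 4752)
  2u^4 − 8u^3 − 66u^2 + 288u − 216 = (−(1/132)u − 1/22)(−264u^3 + 2640u^2 − 7128u + 4752) + (0)
Last nonzero remainder: −264u^3 + 2640u^2 − 7128u + 4752. Dividing through by −264 gives the monic gcd u^3 − 10u^2 + 27u − 18.
Cancel u^3 − 10u^2 + 27u − 18 from numerator and denominator to get the reduced form.

(−3u^2 + 12u − 84)/(2u + 12)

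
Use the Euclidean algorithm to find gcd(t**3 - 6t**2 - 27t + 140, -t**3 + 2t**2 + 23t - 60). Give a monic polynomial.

t**2 + t - 20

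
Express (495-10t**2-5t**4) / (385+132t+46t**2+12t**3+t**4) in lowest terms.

(45-5t**2)/(35+12t+t**2)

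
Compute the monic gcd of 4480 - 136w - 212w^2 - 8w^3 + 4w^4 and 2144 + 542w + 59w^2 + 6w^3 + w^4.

32 + 10w + w^2

Euclidean algorithm in ℚ[w]:
  4w^4 - 8w^3 - 212w^2 - 136w + 4480 = (4)(w^4 + 6w^3 + 59w^2 + 542w + 2144) + (-32w^3 - 448w^2 - 2304w - 4096)
  w^4 + 6w^3 + 59w^2 + 542w + 2144 = (-(1/32)w + 1/4)(-32w^3 - 448w^2 - 2304w - 4096) + (99w^2 + 990w + 3168)
  -32w^3 - 448w^2 - 2304w - 4096 = (-(32/99)w - 128/99)(99w^2 + 990w + 3168) + (0)
Last nonzero remainder: 99w^2 + 990w + 3168. Dividing through by 99 gives the monic gcd w^2 + 10w + 32.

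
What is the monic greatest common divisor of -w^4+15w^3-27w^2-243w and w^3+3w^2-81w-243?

w^2-6w-27

By polynomial division,
  -w^4+15w^3-27w^2-243w = (-w+18)(w^3+3w^2-81w-243) + (-162w^2+972w+4374)
  w^3+3w^2-81w-243 = (-(1/162)w-1/18)(-162w^2+972w+4374) + (0)
Last nonzero remainder: -162w^2+972w+4374. Dividing through by -162 gives the monic gcd w^2-6w-27.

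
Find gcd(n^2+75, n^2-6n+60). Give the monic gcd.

Repeated division with remainder:
  n^2+75 = (n^2-6n+60) + (6n+15)
  n^2-6n+60 = ((1/6)n-17/12)(6n+15) + (325/4)
  6n+15 = ((24/325)n+12/65)(325/4) + (0)
The last nonzero remainder is the constant 325/4, so the polynomials are coprime and gcd = 1.

1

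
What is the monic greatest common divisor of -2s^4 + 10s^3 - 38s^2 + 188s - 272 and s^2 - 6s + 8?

s^2 - 6s + 8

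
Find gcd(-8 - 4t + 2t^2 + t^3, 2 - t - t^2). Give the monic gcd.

2 + t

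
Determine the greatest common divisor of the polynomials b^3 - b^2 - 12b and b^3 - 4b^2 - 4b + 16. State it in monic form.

b - 4

Euclidean algorithm in ℚ[b]:
  b^3 - b^2 - 12b = (b^3 - 4b^2 - 4b + 16) + (3b^2 - 8b - 16)
  b^3 - 4b^2 - 4b + 16 = ((1/3)b - 4/9)(3b^2 - 8b - 16) + (-(20/9)b + 80/9)
  3b^2 - 8b - 16 = (-(27/20)b - 9/5)(-(20/9)b + 80/9) + (0)
Last nonzero remainder: -(20/9)b + 80/9. Dividing through by -20/9 gives the monic gcd b - 4.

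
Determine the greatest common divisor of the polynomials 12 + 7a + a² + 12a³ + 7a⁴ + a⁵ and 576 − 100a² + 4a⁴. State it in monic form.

12 + 7a + a²

Euclidean algorithm in ℚ[a]:
  a⁵ + 7a⁴ + 12a³ + a² + 7a + 12 = ((1/4)a + 7/4)(4a⁴ − 100a² + 576) + (37a³ + 176a² − 137a − 996)
  4a⁴ − 100a² + 576 = ((4/37)a − 704/1369)(37a³ + 176a² − 137a − 996) + ((7280/1369)a² + (50960/1369)a + 87360/1369)
  37a³ + 176a² − 137a − 996 = ((50653/7280)a − 113627/7280)((7280/1369)a² + (50960/1369)a + 87360/1369) + (0)
Last nonzero remainder: (7280/1369)a² + (50960/1369)a + 87360/1369. Dividing through by 7280/1369 gives the monic gcd a² + 7a + 12.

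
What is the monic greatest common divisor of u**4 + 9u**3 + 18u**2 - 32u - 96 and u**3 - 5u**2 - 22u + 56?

u**2 + 2u - 8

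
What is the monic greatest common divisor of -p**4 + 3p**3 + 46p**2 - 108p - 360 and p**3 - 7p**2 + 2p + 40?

p**2 - 3p - 10

By polynomial division,
  -p**4 + 3p**3 + 46p**2 - 108p - 360 = (-p - 4)(p**3 - 7p**2 + 2p + 40) + (20p**2 - 60p - 200)
  p**3 - 7p**2 + 2p + 40 = ((1/20)p - 1/5)(20p**2 - 60p - 200) + (0)
Last nonzero remainder: 20p**2 - 60p - 200. Dividing through by 20 gives the monic gcd p**2 - 3p - 10.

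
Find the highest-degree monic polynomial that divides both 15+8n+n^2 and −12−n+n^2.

3+n

Euclidean algorithm in ℚ[n]:
  n^2+8n+15 = (n^2−n−12) + (9n+27)
  n^2−n−12 = ((1/9)n−4/9)(9n+27) + (0)
Last nonzero remainder: 9n+27. Dividing through by 9 gives the monic gcd n+3.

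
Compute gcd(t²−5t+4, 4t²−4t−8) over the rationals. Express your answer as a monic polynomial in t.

1

Apply the Euclidean algorithm:
  t²−5t+4 = (1/4)(4t²−4t−8) + (−4t+6)
  4t²−4t−8 = (−t−1/2)(−4t+6) + (−5)
  −4t+6 = ((4/5)t−6/5)(−5) + (0)
The last nonzero remainder is the constant −5, so the polynomials are coprime and gcd = 1.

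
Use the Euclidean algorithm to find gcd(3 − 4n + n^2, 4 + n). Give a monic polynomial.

1

Apply the Euclidean algorithm:
  n^2 − 4n + 3 = (n − 8)(n + 4) + (35)
  n + 4 = ((1/35)n + 4/35)(35) + (0)
The last nonzero remainder is the constant 35, so the polynomials are coprime and gcd = 1.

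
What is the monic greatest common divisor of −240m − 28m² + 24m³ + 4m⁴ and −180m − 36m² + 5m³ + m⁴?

Euclidean algorithm in ℚ[m]:
  4m⁴ + 24m³ − 28m² − 240m = (4)(m⁴ + 5m³ − 36m² − 180m) + (4m³ + 116m² + 480m)
  m⁴ + 5m³ − 36m² − 180m = ((1/4)m − 6)(4m³ + 116m² + 480m) + (540m² + 2700m)
  4m³ + 116m² + 480m = ((1/135)m + 8/45)(540m² + 2700m) + (0)
Last nonzero remainder: 540m² + 2700m. Dividing through by 540 gives the monic gcd m² + 5m.

5m + m²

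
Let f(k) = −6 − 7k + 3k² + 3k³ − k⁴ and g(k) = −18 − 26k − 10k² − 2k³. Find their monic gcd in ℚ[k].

1 + k

Euclidean algorithm in ℚ[k]:
  −k⁴ + 3k³ + 3k² − 7k − 6 = ((1/2)k − 4)(−2k³ − 10k² − 26k − 18) + (−24k² − 102k − 78)
  −2k³ − 10k² − 26k − 18 = ((1/12)k + 1/16)(−24k² − 102k − 78) + (−(105/8)k − 105/8)
  −24k² − 102k − 78 = ((64/35)k + 208/35)(−(105/8)k − 105/8) + (0)
Last nonzero remainder: −(105/8)k − 105/8. Dividing through by −105/8 gives the monic gcd k + 1.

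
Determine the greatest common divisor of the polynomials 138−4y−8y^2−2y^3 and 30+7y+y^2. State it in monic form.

1

Apply the Euclidean algorithm:
  −2y^3−8y^2−4y+138 = (−2y+6)(y^2+7y+30) + (14y−42)
  y^2+7y+30 = ((1/14)y+5/7)(14y−42) + (60)
  14y−42 = ((7/30)y−7/10)(60) + (0)
The last nonzero remainder is the constant 60, so the polynomials are coprime and gcd = 1.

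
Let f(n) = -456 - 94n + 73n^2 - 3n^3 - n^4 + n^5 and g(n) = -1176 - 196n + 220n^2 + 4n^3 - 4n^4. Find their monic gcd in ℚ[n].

-6 - n + n^2

Euclidean algorithm in ℚ[n]:
  n^5 - n^4 - 3n^3 + 73n^2 - 94n - 456 = (-(1/4)n)(-4n^4 + 4n^3 + 220n^2 - 196n - 1176) + (52n^3 + 24n^2 - 388n - 456)
  -4n^4 + 4n^3 + 220n^2 - 196n - 1176 = (-(1/13)n + 19/169)(52n^3 + 24n^2 - 388n - 456) + ((31680/169)n^2 - (31680/169)n - 190080/169)
  52n^3 + 24n^2 - 388n - 456 = ((2197/7920)n + 3211/7920)((31680/169)n^2 - (31680/169)n - 190080/169) + (0)
Last nonzero remainder: (31680/169)n^2 - (31680/169)n - 190080/169. Dividing through by 31680/169 gives the monic gcd n^2 - n - 6.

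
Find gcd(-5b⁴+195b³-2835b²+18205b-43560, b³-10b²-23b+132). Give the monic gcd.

Euclidean algorithm in ℚ[b]:
  -5b⁴+195b³-2835b²+18205b-43560 = (-5b+145)(b³-10b²-23b+132) + (-1500b²+22200b-62700)
  b³-10b²-23b+132 = (-(1/1500)b-2/625)(-1500b²+22200b-62700) + ((156/25)b-1716/25)
  -1500b²+22200b-62700 = (-(3125/13)b+11875/13)((156/25)b-1716/25) + (0)
Last nonzero remainder: (156/25)b-1716/25. Dividing through by 156/25 gives the monic gcd b-11.

b-11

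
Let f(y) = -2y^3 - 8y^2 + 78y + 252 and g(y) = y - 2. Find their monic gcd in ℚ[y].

By polynomial division,
  -2y^3 - 8y^2 + 78y + 252 = (-2y^2 - 12y + 54)(y - 2) + (360)
  y - 2 = ((1/360)y - 1/180)(360) + (0)
The last nonzero remainder is the constant 360, so the polynomials are coprime and gcd = 1.

1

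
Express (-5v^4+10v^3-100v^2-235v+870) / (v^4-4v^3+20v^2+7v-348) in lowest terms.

Apply the Euclidean algorithm:
  -5v^4+10v^3-100v^2-235v+870 = (-5)(v^4-4v^3+20v^2+7v-348) + (-10v^3-200v-870)
  v^4-4v^3+20v^2+7v-348 = (-(1/10)v+2/5)(-10v^3-200v-870) + (0)
Last nonzero remainder: -10v^3-200v-870. Dividing through by -10 gives the monic gcd v^3+20v+87.
Cancel v^3+20v+87 from numerator and denominator to get the reduced form.

(-5v+10)/(v-4)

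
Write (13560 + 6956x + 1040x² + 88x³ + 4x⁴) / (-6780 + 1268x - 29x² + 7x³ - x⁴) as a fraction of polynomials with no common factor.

(-120 - 52x - 4x²)/(60 - 16x + x²)

Repeated division with remainder:
  4x⁴ + 88x³ + 1040x² + 6956x + 13560 = (-4)(-x⁴ + 7x³ - 29x² + 1268x - 6780) + (116x³ + 924x² + 12028x - 13560)
  -x⁴ + 7x³ - 29x² + 1268x - 6780 = (-(1/116)x + 217/1682)(116x³ + 924x² + 12028x - 13560) + (-(37440/841)x² - (336960/841)x - 4230720/841)
  116x³ + 924x² + 12028x - 13560 = (-(24389/9360)x + 841/312)(-(37440/841)x² - (336960/841)x - 4230720/841) + (0)
Last nonzero remainder: -(37440/841)x² - (336960/841)x - 4230720/841. Dividing through by -37440/841 gives the monic gcd x² + 9x + 113.
Cancel x² + 9x + 113 from numerator and denominator to get the reduced form.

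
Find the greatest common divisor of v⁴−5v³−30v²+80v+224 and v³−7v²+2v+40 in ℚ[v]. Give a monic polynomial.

By polynomial division,
  v⁴−5v³−30v²+80v+224 = (v+2)(v³−7v²+2v+40) + (−18v²+36v+144)
  v³−7v²+2v+40 = (−(1/18)v+5/18)(−18v²+36v+144) + (0)
Last nonzero remainder: −18v²+36v+144. Dividing through by −18 gives the monic gcd v²−2v−8.

v²−2v−8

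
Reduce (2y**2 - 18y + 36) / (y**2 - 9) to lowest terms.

By polynomial division,
  2y**2 - 18y + 36 = (2)(y**2 - 9) + (-18y + 54)
  y**2 - 9 = (-(1/18)y - 1/6)(-18y + 54) + (0)
Last nonzero remainder: -18y + 54. Dividing through by -18 gives the monic gcd y - 3.
Cancel y - 3 from numerator and denominator to get the reduced form.

(2y - 12)/(y + 3)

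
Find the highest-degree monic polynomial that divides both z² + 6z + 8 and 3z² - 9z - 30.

z + 2

Euclidean algorithm in ℚ[z]:
  z² + 6z + 8 = (1/3)(3z² - 9z - 30) + (9z + 18)
  3z² - 9z - 30 = ((1/3)z - 5/3)(9z + 18) + (0)
Last nonzero remainder: 9z + 18. Dividing through by 9 gives the monic gcd z + 2.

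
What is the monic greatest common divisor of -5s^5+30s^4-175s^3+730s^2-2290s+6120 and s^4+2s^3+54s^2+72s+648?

s^2+2s+18

Apply the Euclidean algorithm:
  -5s^5+30s^4-175s^3+730s^2-2290s+6120 = (-5s+40)(s^4+2s^3+54s^2+72s+648) + (15s^3-1070s^2-1930s-19800)
  s^4+2s^3+54s^2+72s+648 = ((1/15)s+44/9)(15s^3-1070s^2-1930s-19800) + ((48724/9)s^2+(97448/9)s+97448)
  15s^3-1070s^2-1930s-19800 = ((135/48724)s-2475/12181)((48724/9)s^2+(97448/9)s+97448) + (0)
Last nonzero remainder: (48724/9)s^2+(97448/9)s+97448. Dividing through by 48724/9 gives the monic gcd s^2+2s+18.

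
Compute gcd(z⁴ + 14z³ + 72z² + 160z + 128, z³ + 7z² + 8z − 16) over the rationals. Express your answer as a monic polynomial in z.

By polynomial division,
  z⁴ + 14z³ + 72z² + 160z + 128 = (z + 7)(z³ + 7z² + 8z − 16) + (15z² + 120z + 240)
  z³ + 7z² + 8z − 16 = ((1/15)z − 1/15)(15z² + 120z + 240) + (0)
Last nonzero remainder: 15z² + 120z + 240. Dividing through by 15 gives the monic gcd z² + 8z + 16.

z² + 8z + 16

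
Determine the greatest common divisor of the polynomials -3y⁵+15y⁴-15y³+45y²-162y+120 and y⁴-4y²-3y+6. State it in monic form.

Repeated division with remainder:
  -3y⁵+15y⁴-15y³+45y²-162y+120 = (-3y+15)(y⁴-4y²-3y+6) + (-27y³+96y²-99y+30)
  y⁴-4y²-3y+6 = (-(1/27)y-32/243)(-27y³+96y²-99y+30) + ((403/81)y²-(403/27)y+806/81)
  -27y³+96y²-99y+30 = (-(2187/403)y+1215/403)((403/81)y²-(403/27)y+806/81) + (0)
Last nonzero remainder: (403/81)y²-(403/27)y+806/81. Dividing through by 403/81 gives the monic gcd y²-3y+2.

y²-3y+2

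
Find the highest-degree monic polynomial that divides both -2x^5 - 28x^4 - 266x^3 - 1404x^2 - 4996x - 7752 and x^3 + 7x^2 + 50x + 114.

Repeated division with remainder:
  -2x^5 - 28x^4 - 266x^3 - 1404x^2 - 4996x - 7752 = (-2x^2 - 14x - 68)(x^3 + 7x^2 + 50x + 114) + (0)
The last nonzero remainder x^3 + 7x^2 + 50x + 114 is already monic.

x^3 + 7x^2 + 50x + 114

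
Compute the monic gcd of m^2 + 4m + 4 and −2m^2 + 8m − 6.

1

Repeated division with remainder:
  m^2 + 4m + 4 = (−1/2)(−2m^2 + 8m − 6) + (8m + 1)
  −2m^2 + 8m − 6 = (−(1/4)m + 33/32)(8m + 1) + (−225/32)
  8m + 1 = (−(256/225)m − 32/225)(−225/32) + (0)
The last nonzero remainder is the constant −225/32, so the polynomials are coprime and gcd = 1.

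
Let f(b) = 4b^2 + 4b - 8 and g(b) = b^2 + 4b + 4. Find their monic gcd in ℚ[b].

b + 2

Apply the Euclidean algorithm:
  4b^2 + 4b - 8 = (4)(b^2 + 4b + 4) + (-12b - 24)
  b^2 + 4b + 4 = (-(1/12)b - 1/6)(-12b - 24) + (0)
Last nonzero remainder: -12b - 24. Dividing through by -12 gives the monic gcd b + 2.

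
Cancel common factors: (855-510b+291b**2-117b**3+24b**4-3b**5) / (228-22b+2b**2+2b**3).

Euclidean algorithm in ℚ[b]:
  -3b**5+24b**4-117b**3+291b**2-510b+855 = (-(3/2)b**2+(27/2)b-177/2)(2b**3+2b**2-22b+228) + (1107b**2-5535b+21033)
  2b**3+2b**2-22b+228 = ((2/1107)b+4/369)(1107b**2-5535b+21033) + (0)
Last nonzero remainder: 1107b**2-5535b+21033. Dividing through by 1107 gives the monic gcd b**2-5b+19.
Cancel b**2-5b+19 from numerator and denominator to get the reduced form.

(45-15b+9b**2-3b**3)/(12+2b)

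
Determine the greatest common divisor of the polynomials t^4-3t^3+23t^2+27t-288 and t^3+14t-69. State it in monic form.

t-3

Repeated division with remainder:
  t^4-3t^3+23t^2+27t-288 = (t-3)(t^3+14t-69) + (9t^2+138t-495)
  t^3+14t-69 = ((1/9)t-46/27)(9t^2+138t-495) + ((2737/9)t-2737/3)
  9t^2+138t-495 = ((81/2737)t+1485/2737)((2737/9)t-2737/3) + (0)
Last nonzero remainder: (2737/9)t-2737/3. Dividing through by 2737/9 gives the monic gcd t-3.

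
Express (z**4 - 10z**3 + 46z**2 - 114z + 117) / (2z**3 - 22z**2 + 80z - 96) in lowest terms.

(z**3 - 7z**2 + 25z - 39)/(2z**2 - 16z + 32)

Euclidean algorithm in ℚ[z]:
  z**4 - 10z**3 + 46z**2 - 114z + 117 = ((1/2)z + 1/2)(2z**3 - 22z**2 + 80z - 96) + (17z**2 - 106z + 165)
  2z**3 - 22z**2 + 80z - 96 = ((2/17)z - 162/289)(17z**2 - 106z + 165) + ((338/289)z - 1014/289)
  17z**2 - 106z + 165 = ((4913/338)z - 15895/338)((338/289)z - 1014/289) + (0)
Last nonzero remainder: (338/289)z - 1014/289. Dividing through by 338/289 gives the monic gcd z - 3.
Cancel z - 3 from numerator and denominator to get the reduced form.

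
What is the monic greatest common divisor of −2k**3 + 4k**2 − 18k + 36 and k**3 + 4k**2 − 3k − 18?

k − 2

Repeated division with remainder:
  −2k**3 + 4k**2 − 18k + 36 = (−2)(k**3 + 4k**2 − 3k − 18) + (12k**2 − 24k)
  k**3 + 4k**2 − 3k − 18 = ((1/12)k + 1/2)(12k**2 − 24k) + (9k − 18)
  12k**2 − 24k = ((4/3)k)(9k − 18) + (0)
Last nonzero remainder: 9k − 18. Dividing through by 9 gives the monic gcd k − 2.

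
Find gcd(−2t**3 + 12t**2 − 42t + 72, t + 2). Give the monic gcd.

1

Apply the Euclidean algorithm:
  −2t**3 + 12t**2 − 42t + 72 = (−2t**2 + 16t − 74)(t + 2) + (220)
  t + 2 = ((1/220)t + 1/110)(220) + (0)
The last nonzero remainder is the constant 220, so the polynomials are coprime and gcd = 1.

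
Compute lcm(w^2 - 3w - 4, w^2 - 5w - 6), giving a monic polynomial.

w^3 - 9w^2 + 14w + 24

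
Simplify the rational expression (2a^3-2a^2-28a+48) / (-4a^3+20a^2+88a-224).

(-a+3)/(2a-14)

Euclidean algorithm in ℚ[a]:
  2a^3-2a^2-28a+48 = (-1/2)(-4a^3+20a^2+88a-224) + (8a^2+16a-64)
  -4a^3+20a^2+88a-224 = (-(1/2)a+7/2)(8a^2+16a-64) + (0)
Last nonzero remainder: 8a^2+16a-64. Dividing through by 8 gives the monic gcd a^2+2a-8.
Cancel a^2+2a-8 from numerator and denominator to get the reduced form.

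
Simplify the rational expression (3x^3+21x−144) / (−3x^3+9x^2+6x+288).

(−x+3)/(x−6)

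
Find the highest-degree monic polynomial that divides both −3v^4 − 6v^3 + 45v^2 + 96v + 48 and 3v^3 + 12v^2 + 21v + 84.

Euclidean algorithm in ℚ[v]:
  −3v^4 − 6v^3 + 45v^2 + 96v + 48 = (−v + 2)(3v^3 + 12v^2 + 21v + 84) + (42v^2 + 138v − 120)
  3v^3 + 12v^2 + 21v + 84 = ((1/14)v + 5/98)(42v^2 + 138v − 120) + ((1104/49)v + 4416/49)
  42v^2 + 138v − 120 = ((343/184)v − 245/184)((1104/49)v + 4416/49) + (0)
Last nonzero remainder: (1104/49)v + 4416/49. Dividing through by 1104/49 gives the monic gcd v + 4.

v + 4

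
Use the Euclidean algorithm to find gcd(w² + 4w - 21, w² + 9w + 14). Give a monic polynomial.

Euclidean algorithm in ℚ[w]:
  w² + 4w - 21 = (w² + 9w + 14) + (-5w - 35)
  w² + 9w + 14 = (-(1/5)w - 2/5)(-5w - 35) + (0)
Last nonzero remainder: -5w - 35. Dividing through by -5 gives the monic gcd w + 7.

w + 7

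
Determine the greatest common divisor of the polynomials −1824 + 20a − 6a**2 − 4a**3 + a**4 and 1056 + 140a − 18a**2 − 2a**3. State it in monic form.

−48 − 2a + a**2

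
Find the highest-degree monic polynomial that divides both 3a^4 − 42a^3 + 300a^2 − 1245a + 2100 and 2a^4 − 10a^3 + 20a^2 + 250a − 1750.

Euclidean algorithm in ℚ[a]:
  3a^4 − 42a^3 + 300a^2 − 1245a + 2100 = (3/2)(2a^4 − 10a^3 + 20a^2 + 250a − 1750) + (−27a^3 + 270a^2 − 1620a + 4725)
  2a^4 − 10a^3 + 20a^2 + 250a − 1750 = (−(2/27)a − 10/27)(−27a^3 + 270a^2 − 1620a + 4725) + (0)
Last nonzero remainder: −27a^3 + 270a^2 − 1620a + 4725. Dividing through by −27 gives the monic gcd a^3 − 10a^2 + 60a − 175.

a^3 − 10a^2 + 60a − 175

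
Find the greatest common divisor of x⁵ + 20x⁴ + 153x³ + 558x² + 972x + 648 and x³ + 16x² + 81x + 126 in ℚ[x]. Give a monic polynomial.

By polynomial division,
  x⁵ + 20x⁴ + 153x³ + 558x² + 972x + 648 = (x² + 4x + 8)(x³ + 16x² + 81x + 126) + (-20x² - 180x - 360)
  x³ + 16x² + 81x + 126 = (-(1/20)x - 7/20)(-20x² - 180x - 360) + (0)
Last nonzero remainder: -20x² - 180x - 360. Dividing through by -20 gives the monic gcd x² + 9x + 18.

x² + 9x + 18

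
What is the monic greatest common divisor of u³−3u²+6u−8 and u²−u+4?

u²−u+4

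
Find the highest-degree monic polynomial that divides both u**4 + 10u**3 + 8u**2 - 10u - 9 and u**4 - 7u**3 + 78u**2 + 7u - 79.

u**2 - 1

Euclidean algorithm in ℚ[u]:
  u**4 + 10u**3 + 8u**2 - 10u - 9 = (u**4 - 7u**3 + 78u**2 + 7u - 79) + (17u**3 - 70u**2 - 17u + 70)
  u**4 - 7u**3 + 78u**2 + 7u - 79 = ((1/17)u - 49/289)(17u**3 - 70u**2 - 17u + 70) + ((19401/289)u**2 - 19401/289)
  17u**3 - 70u**2 - 17u + 70 = ((4913/19401)u - 20230/19401)((19401/289)u**2 - 19401/289) + (0)
Last nonzero remainder: (19401/289)u**2 - 19401/289. Dividing through by 19401/289 gives the monic gcd u**2 - 1.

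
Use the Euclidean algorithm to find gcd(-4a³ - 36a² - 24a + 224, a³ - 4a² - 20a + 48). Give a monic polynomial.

Euclidean algorithm in ℚ[a]:
  -4a³ - 36a² - 24a + 224 = (-4)(a³ - 4a² - 20a + 48) + (-52a² - 104a + 416)
  a³ - 4a² - 20a + 48 = (-(1/52)a + 3/26)(-52a² - 104a + 416) + (0)
Last nonzero remainder: -52a² - 104a + 416. Dividing through by -52 gives the monic gcd a² + 2a - 8.

a² + 2a - 8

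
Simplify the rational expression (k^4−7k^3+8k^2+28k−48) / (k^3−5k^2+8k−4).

(k^3−5k^2−2k+24)/(k^2−3k+2)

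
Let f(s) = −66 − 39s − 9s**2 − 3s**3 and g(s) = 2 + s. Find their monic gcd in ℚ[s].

By polynomial division,
  −3s**3 − 9s**2 − 39s − 66 = (−3s**2 − 3s − 33)(s + 2) + (0)
The last nonzero remainder s + 2 is already monic.

2 + s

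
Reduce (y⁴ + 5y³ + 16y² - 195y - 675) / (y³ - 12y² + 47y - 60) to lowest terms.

Euclidean algorithm in ℚ[y]:
  y⁴ + 5y³ + 16y² - 195y - 675 = (y + 17)(y³ - 12y² + 47y - 60) + (173y² - 934y + 345)
  y³ - 12y² + 47y - 60 = ((1/173)y - 1142/29929)(173y² - 934y + 345) + ((280350/29929)y - 1401750/29929)
  173y² - 934y + 345 = ((5177717/280350)y - 688367/93450)((280350/29929)y - 1401750/29929) + (0)
Last nonzero remainder: (280350/29929)y - 1401750/29929. Dividing through by 280350/29929 gives the monic gcd y - 5.
Cancel y - 5 from numerator and denominator to get the reduced form.

(y³ + 10y² + 66y + 135)/(y² - 7y + 12)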